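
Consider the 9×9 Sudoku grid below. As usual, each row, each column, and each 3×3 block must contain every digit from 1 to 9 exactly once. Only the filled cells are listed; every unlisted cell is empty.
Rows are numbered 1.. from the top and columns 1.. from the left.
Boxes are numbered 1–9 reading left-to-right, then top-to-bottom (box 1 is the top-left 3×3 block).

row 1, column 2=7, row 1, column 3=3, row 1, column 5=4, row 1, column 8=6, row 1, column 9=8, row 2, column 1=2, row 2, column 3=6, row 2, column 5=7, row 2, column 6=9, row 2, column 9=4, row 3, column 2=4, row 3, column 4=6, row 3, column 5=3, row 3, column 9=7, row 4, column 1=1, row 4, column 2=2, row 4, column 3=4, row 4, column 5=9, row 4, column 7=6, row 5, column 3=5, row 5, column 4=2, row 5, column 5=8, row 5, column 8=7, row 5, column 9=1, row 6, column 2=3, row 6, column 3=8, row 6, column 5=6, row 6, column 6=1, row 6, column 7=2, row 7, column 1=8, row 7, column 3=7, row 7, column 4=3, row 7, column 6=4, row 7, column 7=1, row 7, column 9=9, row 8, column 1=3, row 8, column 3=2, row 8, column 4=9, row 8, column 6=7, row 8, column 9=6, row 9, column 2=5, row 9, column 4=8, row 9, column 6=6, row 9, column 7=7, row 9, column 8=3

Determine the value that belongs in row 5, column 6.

3

Row 5 already contains {1, 2, 5, 7, 8}.
Column 6 already contains {1, 4, 6, 7, 9}.
Its 3×3 block (box 5) already contains {1, 2, 6, 8, 9}.
The only value from 1–9 not eliminated is 3, so row 5, column 6 = 3.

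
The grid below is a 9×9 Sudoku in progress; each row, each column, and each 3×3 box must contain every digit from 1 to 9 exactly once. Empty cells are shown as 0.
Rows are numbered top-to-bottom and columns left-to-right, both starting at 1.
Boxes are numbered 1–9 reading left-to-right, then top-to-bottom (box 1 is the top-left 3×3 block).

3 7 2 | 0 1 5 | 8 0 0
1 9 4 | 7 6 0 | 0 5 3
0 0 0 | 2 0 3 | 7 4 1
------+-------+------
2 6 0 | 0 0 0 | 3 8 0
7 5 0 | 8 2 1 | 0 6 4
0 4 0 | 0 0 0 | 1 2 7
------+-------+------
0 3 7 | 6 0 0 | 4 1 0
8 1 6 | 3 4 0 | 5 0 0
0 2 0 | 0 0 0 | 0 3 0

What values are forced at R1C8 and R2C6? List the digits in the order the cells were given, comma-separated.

9,8

For R1C8:
  Row 1 already contains {1, 2, 3, 5, 7, 8}.
  Column 8 already contains {1, 2, 3, 4, 5, 6, 8}.
  Its 3×3 block (box 3) already contains {1, 3, 4, 5, 7, 8}.
  The only value from 1–9 not eliminated is 9, so R1C8 = 9.
For R2C6:
  Row 2 already contains {1, 3, 4, 5, 6, 7, 9}.
  Column 6 already contains {1, 3, 5}.
  Its 3×3 block (box 2) already contains {1, 2, 3, 5, 6, 7}.
  The only value from 1–9 not eliminated is 8, so R2C6 = 8.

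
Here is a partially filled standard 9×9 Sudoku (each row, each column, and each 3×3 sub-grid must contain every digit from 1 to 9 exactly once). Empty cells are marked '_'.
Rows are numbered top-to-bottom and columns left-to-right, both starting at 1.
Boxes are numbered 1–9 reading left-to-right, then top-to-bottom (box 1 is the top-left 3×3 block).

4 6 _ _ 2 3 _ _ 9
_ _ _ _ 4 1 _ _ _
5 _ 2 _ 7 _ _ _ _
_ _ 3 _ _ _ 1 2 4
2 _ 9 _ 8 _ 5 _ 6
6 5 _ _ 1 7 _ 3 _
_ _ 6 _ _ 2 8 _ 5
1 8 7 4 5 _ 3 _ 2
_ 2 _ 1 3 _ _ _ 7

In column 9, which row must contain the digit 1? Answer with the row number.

Consider where 1 can go in column 9.
r2c9 is out (row 2 already has a 1).
r6c9 is out (row 6 already has a 1).
So the only cell in column 9 that can hold 1 is r3c9.
That is row 3.

3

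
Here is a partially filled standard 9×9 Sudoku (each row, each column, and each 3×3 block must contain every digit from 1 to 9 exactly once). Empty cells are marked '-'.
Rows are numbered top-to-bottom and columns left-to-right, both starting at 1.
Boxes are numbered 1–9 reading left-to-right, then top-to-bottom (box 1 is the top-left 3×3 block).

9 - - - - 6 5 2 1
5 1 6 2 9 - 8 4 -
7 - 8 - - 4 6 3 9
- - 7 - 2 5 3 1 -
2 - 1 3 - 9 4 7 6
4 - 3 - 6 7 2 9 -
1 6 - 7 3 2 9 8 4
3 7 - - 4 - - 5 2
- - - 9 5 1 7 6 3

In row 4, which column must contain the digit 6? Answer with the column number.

1

Consider where 6 can go in row 4.
r4c2 is out (column 2 already has a 6).
r4c4 is out (box 5 already has a 6).
r4c9 is out (column 9 already has a 6).
So the only cell in row 4 that can hold 6 is r4c1.
That is column 1.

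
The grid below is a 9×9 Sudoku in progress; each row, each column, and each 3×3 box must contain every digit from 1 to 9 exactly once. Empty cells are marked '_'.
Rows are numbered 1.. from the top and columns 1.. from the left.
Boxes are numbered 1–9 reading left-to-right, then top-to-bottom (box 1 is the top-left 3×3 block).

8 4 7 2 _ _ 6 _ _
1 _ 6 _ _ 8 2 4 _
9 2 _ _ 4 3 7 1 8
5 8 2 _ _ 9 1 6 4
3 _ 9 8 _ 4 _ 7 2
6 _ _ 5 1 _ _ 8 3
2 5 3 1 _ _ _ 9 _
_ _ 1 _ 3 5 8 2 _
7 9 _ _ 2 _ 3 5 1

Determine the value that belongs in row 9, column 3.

Cell row 9, column 3 itself could take any of {4, 8} by direct elimination.
Consider where 8 can go in row 9.
row 9, column 4 is out (column 4 already has a 8).
row 9, column 6 is out (column 6 already has a 8).
So the only cell in row 9 that can hold 8 is row 9, column 3.
Therefore row 9, column 3 = 8.

8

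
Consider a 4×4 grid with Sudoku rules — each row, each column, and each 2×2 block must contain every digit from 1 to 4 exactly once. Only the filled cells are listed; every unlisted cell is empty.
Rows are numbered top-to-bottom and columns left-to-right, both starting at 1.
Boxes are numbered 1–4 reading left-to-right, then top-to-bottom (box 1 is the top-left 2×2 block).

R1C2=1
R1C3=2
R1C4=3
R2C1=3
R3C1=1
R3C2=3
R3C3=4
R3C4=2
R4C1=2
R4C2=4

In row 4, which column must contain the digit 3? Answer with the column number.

Consider where 3 can go in row 4.
R4C4 is out (column 4 already has a 3).
So the only cell in row 4 that can hold 3 is R4C3.
That is column 3.

3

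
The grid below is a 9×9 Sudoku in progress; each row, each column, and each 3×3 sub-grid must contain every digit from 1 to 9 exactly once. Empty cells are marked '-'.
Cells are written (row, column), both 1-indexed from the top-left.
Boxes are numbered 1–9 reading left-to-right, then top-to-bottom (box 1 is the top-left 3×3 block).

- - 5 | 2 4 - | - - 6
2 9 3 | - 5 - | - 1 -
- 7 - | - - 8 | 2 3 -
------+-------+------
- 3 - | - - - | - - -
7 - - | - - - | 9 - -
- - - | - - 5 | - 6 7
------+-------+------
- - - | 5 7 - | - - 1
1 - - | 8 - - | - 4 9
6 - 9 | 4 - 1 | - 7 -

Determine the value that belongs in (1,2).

Cell (1,2) itself could take any of {1, 8} by direct elimination.
Consider where 1 can go in row 1.
(1,1) is out (column 1 already has a 1).
(1,6) is out (column 6 already has a 1).
(1,7) is out (box 3 already has a 1).
(1,8) is out (column 8 already has a 1).
So the only cell in row 1 that can hold 1 is (1,2).
Therefore (1,2) = 1.

1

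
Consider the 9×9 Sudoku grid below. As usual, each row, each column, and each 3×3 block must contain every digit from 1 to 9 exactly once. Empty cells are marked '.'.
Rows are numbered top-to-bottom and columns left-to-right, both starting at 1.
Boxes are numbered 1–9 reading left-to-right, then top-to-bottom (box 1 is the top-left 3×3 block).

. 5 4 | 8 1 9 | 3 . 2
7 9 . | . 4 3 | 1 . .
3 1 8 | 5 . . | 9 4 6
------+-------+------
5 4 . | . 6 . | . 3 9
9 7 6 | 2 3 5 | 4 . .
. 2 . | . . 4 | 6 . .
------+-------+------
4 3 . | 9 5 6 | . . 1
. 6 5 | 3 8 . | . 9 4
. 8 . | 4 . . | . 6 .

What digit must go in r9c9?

Cell r9c9 itself could take any of {3, 5, 7} by direct elimination.
Consider where 3 can go in row 9.
r9c1 is out (column 1 already has a 3).
r9c3 is out (box 7 already has a 3).
r9c5 is out (column 5 already has a 3).
r9c6 is out (column 6 already has a 3).
r9c7 is out (column 7 already has a 3).
So the only cell in row 9 that can hold 3 is r9c9.
Therefore r9c9 = 3.

3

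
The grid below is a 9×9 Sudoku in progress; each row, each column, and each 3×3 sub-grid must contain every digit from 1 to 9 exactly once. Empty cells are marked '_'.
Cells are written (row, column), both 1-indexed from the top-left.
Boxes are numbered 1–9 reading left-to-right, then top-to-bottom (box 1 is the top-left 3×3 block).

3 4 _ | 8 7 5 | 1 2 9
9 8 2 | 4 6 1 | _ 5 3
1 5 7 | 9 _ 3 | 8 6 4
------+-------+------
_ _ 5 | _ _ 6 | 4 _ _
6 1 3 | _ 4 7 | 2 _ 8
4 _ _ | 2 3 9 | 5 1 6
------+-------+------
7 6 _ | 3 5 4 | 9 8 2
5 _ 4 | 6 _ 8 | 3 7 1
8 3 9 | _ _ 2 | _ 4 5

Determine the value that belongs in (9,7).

Row 9 already contains {2, 3, 4, 5, 8, 9}.
Column 7 already contains {1, 2, 3, 4, 5, 8, 9}.
Its 3×3 block (box 9) already contains {1, 2, 3, 4, 5, 7, 8, 9}.
The only value from 1–9 not eliminated is 6, so (9,7) = 6.

6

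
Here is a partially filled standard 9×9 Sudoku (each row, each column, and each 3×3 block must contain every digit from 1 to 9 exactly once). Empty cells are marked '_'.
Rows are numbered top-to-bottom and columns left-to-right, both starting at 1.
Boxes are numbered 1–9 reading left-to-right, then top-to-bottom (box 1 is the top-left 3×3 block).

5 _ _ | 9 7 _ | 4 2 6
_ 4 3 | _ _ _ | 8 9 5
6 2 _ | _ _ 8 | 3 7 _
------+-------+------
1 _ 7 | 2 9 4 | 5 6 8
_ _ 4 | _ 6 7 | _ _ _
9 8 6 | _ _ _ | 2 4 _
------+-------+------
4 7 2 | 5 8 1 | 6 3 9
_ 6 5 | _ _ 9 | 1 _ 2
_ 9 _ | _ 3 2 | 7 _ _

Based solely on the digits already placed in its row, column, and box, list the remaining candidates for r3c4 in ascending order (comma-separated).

1,4

Row 3 already contains {2, 3, 6, 7, 8}.
Column 4 already contains {2, 5, 9}.
Its 3×3 block (box 2) already contains {7, 8, 9}.
Removing those from 1–9 leaves {1, 4} as the candidates for r3c4.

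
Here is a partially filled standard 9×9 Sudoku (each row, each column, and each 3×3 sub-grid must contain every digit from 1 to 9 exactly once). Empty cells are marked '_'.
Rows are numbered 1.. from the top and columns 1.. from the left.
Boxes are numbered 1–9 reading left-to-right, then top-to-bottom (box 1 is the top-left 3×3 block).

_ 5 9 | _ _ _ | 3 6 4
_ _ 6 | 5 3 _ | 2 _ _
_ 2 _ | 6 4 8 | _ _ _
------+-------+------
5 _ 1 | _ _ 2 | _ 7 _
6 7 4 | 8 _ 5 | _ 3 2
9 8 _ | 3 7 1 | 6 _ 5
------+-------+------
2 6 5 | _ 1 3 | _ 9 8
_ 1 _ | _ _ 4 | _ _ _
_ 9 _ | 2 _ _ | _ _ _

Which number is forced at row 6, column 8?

4

Row 6 already contains {1, 3, 5, 6, 7, 8, 9}.
Column 8 already contains {3, 6, 7, 9}.
Its 3×3 block (box 6) already contains {2, 3, 5, 6, 7}.
The only value from 1–9 not eliminated is 4, so row 6, column 8 = 4.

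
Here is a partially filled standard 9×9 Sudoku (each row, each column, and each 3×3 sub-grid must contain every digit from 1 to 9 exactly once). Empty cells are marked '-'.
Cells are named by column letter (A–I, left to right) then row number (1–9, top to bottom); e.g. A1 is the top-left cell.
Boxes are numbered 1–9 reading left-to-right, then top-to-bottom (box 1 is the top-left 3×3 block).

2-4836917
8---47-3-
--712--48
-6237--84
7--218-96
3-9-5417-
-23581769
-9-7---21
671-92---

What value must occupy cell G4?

5

Row 4 already contains {2, 3, 4, 6, 7, 8}.
Column G already contains {1, 7, 9}.
Its 3×3 block (box 6) already contains {1, 4, 6, 7, 8, 9}.
The only value from 1–9 not eliminated is 5, so G4 = 5.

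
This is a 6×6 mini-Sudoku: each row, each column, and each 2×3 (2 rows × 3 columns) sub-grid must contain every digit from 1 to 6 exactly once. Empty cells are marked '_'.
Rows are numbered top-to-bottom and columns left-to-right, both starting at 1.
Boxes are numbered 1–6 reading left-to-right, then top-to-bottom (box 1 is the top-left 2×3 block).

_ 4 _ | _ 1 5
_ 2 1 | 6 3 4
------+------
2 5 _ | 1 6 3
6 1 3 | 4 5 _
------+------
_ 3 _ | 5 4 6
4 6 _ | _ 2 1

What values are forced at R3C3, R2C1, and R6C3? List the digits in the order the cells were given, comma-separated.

For R3C3:
  Row 3 already contains {1, 2, 3, 5, 6}.
  Column 3 already contains {1, 3}.
  Its 2×3 block (box 3) already contains {1, 2, 3, 5, 6}.
  The only value from 1–6 not eliminated is 4, so R3C3 = 4.
For R2C1:
  Row 2 already contains {1, 2, 3, 4, 6}.
  Column 1 already contains {2, 4, 6}.
  Its 2×3 block (box 1) already contains {1, 2, 4}.
  The only value from 1–6 not eliminated is 5, so R2C1 = 5.
For R6C3:
  Row 6 already contains {1, 2, 4, 6}.
  Column 3 already contains {1, 3}.
  Its 2×3 block (box 5) already contains {3, 4, 6}.
  The only value from 1–6 not eliminated is 5, so R6C3 = 5.

4,5,5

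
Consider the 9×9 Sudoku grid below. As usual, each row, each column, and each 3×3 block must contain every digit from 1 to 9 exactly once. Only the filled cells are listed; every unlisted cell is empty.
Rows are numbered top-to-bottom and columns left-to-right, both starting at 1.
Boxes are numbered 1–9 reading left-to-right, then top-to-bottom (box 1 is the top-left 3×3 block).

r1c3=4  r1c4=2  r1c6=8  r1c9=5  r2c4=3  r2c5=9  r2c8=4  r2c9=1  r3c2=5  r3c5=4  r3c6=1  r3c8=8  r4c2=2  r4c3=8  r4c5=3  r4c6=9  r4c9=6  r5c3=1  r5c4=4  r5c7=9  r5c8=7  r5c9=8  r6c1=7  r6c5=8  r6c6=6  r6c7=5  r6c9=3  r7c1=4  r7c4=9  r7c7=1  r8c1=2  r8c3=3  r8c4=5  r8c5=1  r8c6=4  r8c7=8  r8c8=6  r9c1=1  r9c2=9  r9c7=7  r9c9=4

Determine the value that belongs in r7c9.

Row 7 already contains {1, 4, 9}.
Column 9 already contains {1, 3, 4, 5, 6, 8}.
Its 3×3 block (box 9) already contains {1, 4, 6, 7, 8}.
The only value from 1–9 not eliminated is 2, so r7c9 = 2.

2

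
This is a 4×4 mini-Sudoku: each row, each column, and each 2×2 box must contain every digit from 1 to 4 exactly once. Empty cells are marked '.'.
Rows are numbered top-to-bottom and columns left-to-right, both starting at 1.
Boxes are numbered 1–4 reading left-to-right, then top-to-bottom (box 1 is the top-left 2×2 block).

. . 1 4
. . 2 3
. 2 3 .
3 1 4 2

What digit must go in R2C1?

1

Cell R2C1 itself could take any of {1, 4} by direct elimination.
Consider where 1 can go in box 1.
R1C1 is out (row 1 already has a 1).
R1C2 is out (row 1 already has a 1).
R2C2 is out (column 2 already has a 1).
So the only cell in box 1 that can hold 1 is R2C1.
Therefore R2C1 = 1.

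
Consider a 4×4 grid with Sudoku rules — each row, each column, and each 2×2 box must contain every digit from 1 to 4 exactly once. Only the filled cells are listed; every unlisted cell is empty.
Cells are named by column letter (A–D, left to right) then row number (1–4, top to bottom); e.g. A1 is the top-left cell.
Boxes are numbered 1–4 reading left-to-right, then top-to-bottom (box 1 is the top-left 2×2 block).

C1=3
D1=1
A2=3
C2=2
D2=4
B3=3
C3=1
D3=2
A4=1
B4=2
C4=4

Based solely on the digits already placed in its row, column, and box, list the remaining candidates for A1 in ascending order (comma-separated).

2,4

Row 1 already contains {1, 3}.
Column A already contains {1, 3}.
Its 2×2 block (box 1) already contains {3}.
Removing those from 1–4 leaves {2, 4} as the candidates for A1.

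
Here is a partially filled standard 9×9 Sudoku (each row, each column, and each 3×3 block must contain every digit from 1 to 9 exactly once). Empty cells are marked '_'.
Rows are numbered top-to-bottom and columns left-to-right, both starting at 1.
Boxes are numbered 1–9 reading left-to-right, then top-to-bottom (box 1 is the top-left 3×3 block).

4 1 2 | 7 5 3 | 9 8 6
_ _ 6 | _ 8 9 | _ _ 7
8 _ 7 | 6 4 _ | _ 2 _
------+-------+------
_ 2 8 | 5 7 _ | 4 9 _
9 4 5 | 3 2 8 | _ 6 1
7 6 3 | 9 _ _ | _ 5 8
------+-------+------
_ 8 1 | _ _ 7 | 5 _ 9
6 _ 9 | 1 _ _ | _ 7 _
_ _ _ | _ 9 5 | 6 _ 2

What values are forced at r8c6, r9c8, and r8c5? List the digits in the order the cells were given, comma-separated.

For r8c6:
  Consider where 2 can go in column 6.
  r3c6 is out (row 3 already has a 2).
  r4c6 is out (row 4 already has a 2).
  r6c6 is out (box 5 already has a 2).
  So the only cell in column 6 that can hold 2 is r8c6.
  So r8c6 = 2.
For r9c8:
  Consider where 1 can go in box 9.
  r7c8 is out (row 7 already has a 1).
  r8c7 is out (row 8 already has a 1).
  r8c9 is out (row 8 already has a 1).
  So the only cell in box 9 that can hold 1 is r9c8.
  So r9c8 = 1.
For r8c5:
  Row 8 already contains {1, 6, 7, 9}.
  Column 5 already contains {2, 4, 5, 7, 8, 9}.
  Its 3×3 block (box 8) already contains {1, 5, 7, 9}.
  The only value from 1–9 not eliminated is 3, so r8c5 = 3.

2,1,3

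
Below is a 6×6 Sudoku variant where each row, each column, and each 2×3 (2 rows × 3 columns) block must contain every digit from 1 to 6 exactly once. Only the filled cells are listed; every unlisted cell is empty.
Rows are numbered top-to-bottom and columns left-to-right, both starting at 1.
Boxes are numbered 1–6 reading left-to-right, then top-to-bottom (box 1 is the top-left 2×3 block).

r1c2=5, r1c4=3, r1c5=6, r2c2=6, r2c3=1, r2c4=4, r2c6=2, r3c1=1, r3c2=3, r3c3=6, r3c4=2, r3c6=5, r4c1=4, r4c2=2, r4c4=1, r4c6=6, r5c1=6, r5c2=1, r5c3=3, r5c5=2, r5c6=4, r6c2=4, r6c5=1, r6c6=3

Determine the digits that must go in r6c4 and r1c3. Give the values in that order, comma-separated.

6,4

For r6c4:
  Consider where 6 can go in column 4.
  r5c4 is out (row 5 already has a 6).
  So the only cell in column 4 that can hold 6 is r6c4.
  So r6c4 = 6.
For r1c3:
  Consider where 4 can go in row 1.
  r1c1 is out (column 1 already has a 4).
  r1c6 is out (column 6 already has a 4).
  So the only cell in row 1 that can hold 4 is r1c3.
  So r1c3 = 4.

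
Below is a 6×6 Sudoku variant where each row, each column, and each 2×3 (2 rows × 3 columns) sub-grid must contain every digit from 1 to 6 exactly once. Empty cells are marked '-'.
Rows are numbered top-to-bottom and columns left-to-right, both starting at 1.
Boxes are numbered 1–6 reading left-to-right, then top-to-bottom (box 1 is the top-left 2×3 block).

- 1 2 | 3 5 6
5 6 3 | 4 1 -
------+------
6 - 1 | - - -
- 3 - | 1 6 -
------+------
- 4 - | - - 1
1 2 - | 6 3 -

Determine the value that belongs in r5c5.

Row 5 already contains {1, 4}.
Column 5 already contains {1, 3, 5, 6}.
Its 2×3 block (box 6) already contains {1, 3, 6}.
The only value from 1–6 not eliminated is 2, so r5c5 = 2.

2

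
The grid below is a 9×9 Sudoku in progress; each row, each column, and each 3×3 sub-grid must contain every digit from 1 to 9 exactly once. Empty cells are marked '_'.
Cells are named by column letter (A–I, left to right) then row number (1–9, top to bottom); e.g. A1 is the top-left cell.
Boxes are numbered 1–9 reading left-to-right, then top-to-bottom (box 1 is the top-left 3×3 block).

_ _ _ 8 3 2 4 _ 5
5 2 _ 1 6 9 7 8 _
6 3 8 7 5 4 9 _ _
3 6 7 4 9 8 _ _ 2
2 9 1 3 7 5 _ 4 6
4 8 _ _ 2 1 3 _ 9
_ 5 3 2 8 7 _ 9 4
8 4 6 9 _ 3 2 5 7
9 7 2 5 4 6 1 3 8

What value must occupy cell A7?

Row 7 already contains {2, 3, 4, 5, 7, 8, 9}.
Column A already contains {2, 3, 4, 5, 6, 8, 9}.
Its 3×3 block (box 7) already contains {2, 3, 4, 5, 6, 7, 8, 9}.
The only value from 1–9 not eliminated is 1, so A7 = 1.

1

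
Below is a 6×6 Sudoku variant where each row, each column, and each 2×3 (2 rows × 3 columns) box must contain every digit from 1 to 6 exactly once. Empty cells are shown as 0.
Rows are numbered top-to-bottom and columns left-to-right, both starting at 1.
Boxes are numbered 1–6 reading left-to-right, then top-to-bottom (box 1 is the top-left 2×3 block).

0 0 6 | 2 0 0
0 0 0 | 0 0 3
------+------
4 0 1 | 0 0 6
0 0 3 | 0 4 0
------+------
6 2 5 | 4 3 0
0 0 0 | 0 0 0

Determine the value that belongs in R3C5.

2

Cell R3C5 itself could take any of {2, 5} by direct elimination.
Consider where 2 can go in row 3.
R3C2 is out (column 2 already has a 2).
R3C4 is out (column 4 already has a 2).
So the only cell in row 3 that can hold 2 is R3C5.
Therefore R3C5 = 2.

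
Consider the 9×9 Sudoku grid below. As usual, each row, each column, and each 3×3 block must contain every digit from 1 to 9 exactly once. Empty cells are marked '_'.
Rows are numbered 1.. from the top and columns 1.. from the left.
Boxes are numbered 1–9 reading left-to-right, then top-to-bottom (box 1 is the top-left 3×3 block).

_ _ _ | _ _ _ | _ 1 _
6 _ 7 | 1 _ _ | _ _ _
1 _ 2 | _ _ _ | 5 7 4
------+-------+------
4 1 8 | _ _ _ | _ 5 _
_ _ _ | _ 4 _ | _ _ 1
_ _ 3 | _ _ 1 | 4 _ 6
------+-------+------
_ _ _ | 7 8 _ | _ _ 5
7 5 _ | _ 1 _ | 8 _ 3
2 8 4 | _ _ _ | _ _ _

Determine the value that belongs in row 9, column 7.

Cell row 9, column 7 itself could take any of {1, 6, 7, 9} by direct elimination.
Consider where 1 can go in row 9.
row 9, column 4 is out (column 4 already has a 1).
row 9, column 5 is out (column 5 already has a 1).
row 9, column 6 is out (column 6 already has a 1).
row 9, column 8 is out (column 8 already has a 1).
row 9, column 9 is out (column 9 already has a 1).
So the only cell in row 9 that can hold 1 is row 9, column 7.
Therefore row 9, column 7 = 1.

1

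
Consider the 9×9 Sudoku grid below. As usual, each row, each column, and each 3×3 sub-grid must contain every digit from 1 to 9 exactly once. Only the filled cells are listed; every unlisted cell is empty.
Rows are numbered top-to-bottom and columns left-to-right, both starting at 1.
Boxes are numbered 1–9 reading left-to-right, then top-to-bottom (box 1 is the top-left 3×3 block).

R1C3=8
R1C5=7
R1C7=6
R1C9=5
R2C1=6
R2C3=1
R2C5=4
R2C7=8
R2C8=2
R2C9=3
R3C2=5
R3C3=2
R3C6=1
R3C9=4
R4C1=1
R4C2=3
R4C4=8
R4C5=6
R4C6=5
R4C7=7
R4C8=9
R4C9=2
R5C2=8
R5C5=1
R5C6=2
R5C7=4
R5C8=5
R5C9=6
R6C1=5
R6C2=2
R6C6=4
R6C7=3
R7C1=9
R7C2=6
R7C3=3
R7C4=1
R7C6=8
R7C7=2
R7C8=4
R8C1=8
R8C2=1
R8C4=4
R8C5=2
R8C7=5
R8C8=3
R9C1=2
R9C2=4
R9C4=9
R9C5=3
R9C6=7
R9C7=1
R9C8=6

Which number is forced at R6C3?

6

Cell R6C3 itself could take any of {6, 7, 9} by direct elimination.
Consider where 6 can go in box 4.
R4C3 is out (row 4 already has a 6).
R5C1 is out (row 5 already has a 6).
R5C3 is out (row 5 already has a 6).
So the only cell in box 4 that can hold 6 is R6C3.
Therefore R6C3 = 6.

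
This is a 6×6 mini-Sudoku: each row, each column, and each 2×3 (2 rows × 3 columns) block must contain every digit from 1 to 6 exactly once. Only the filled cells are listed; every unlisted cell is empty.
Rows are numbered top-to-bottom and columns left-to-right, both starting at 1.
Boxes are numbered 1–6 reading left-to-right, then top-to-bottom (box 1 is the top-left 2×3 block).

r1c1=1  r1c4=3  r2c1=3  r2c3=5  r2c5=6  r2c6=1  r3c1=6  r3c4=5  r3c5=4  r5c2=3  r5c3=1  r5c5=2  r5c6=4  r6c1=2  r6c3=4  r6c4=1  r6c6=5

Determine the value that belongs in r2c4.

4

Cell r2c4 itself could take any of {2, 4} by direct elimination.
Consider where 4 can go in column 4.
r4c4 is out (box 4 already has a 4).
r5c4 is out (row 5 already has a 4).
So the only cell in column 4 that can hold 4 is r2c4.
Therefore r2c4 = 4.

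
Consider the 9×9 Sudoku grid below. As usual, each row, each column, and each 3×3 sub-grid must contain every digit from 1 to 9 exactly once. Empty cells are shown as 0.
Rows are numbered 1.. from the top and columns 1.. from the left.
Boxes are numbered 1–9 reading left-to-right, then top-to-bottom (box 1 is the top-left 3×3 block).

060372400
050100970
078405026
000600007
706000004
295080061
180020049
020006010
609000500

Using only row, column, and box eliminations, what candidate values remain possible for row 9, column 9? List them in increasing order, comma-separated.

Row 9 already contains {5, 6, 9}.
Column 9 already contains {1, 4, 6, 7, 9}.
Its 3×3 block (box 9) already contains {1, 4, 5, 9}.
Removing those from 1–9 leaves {2, 3, 8} as the candidates for row 9, column 9.

2,3,8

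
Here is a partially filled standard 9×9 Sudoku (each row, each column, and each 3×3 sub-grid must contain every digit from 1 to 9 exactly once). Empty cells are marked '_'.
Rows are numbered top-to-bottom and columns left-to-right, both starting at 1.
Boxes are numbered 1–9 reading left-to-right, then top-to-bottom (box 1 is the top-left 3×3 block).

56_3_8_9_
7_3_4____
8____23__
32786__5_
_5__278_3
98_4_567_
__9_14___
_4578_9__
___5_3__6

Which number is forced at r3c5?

5

Cell r3c5 itself could take any of {5, 7, 9} by direct elimination.
Consider where 5 can go in column 5.
r1c5 is out (row 1 already has a 5).
r6c5 is out (row 6 already has a 5).
r9c5 is out (row 9 already has a 5).
So the only cell in column 5 that can hold 5 is r3c5.
Therefore r3c5 = 5.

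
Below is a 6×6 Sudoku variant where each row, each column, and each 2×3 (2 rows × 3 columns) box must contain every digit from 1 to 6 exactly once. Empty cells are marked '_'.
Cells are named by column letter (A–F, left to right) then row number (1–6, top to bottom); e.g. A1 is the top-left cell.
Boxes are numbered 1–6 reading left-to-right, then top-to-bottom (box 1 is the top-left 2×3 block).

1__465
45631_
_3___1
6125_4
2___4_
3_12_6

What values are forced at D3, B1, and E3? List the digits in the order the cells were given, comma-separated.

For D3:
  Row 3 already contains {1, 3}.
  Column D already contains {2, 3, 4, 5}.
  Its 2×3 block (box 4) already contains {1, 4, 5}.
  The only value from 1–6 not eliminated is 6, so D3 = 6.
For B1:
  Row 1 already contains {1, 4, 5, 6}.
  Column B already contains {1, 3, 5}.
  Its 2×3 block (box 1) already contains {1, 4, 5, 6}.
  The only value from 1–6 not eliminated is 2, so B1 = 2.
For E3:
  Row 3 already contains {1, 3}.
  Column E already contains {1, 4, 6}.
  Its 2×3 block (box 4) already contains {1, 4, 5}.
  The only value from 1–6 not eliminated is 2, so E3 = 2.

6,2,2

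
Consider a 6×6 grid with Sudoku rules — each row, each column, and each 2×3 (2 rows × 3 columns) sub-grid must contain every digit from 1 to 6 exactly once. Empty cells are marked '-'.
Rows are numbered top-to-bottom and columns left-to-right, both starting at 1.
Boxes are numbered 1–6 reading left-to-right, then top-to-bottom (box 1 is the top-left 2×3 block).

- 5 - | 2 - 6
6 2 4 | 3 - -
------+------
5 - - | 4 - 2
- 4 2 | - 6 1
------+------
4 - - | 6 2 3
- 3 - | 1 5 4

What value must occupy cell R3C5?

3

Row 3 already contains {2, 4, 5}.
Column 5 already contains {2, 5, 6}.
Its 2×3 block (box 4) already contains {1, 2, 4, 6}.
The only value from 1–6 not eliminated is 3, so R3C5 = 3.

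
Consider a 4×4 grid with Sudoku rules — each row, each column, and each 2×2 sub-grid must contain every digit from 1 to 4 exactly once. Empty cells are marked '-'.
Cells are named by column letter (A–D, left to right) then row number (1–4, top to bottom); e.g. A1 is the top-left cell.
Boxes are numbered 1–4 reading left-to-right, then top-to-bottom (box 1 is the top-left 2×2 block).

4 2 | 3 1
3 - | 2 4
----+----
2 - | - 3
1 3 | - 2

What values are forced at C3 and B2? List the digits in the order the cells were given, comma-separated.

For C3:
  Consider where 1 can go in column C.
  C4 is out (row 4 already has a 1).
  So the only cell in column C that can hold 1 is C3.
  So C3 = 1.
For B2:
  Row 2 already contains {2, 3, 4}.
  Column B already contains {2, 3}.
  Its 2×2 block (box 1) already contains {2, 3, 4}.
  The only value from 1–4 not eliminated is 1, so B2 = 1.

1,1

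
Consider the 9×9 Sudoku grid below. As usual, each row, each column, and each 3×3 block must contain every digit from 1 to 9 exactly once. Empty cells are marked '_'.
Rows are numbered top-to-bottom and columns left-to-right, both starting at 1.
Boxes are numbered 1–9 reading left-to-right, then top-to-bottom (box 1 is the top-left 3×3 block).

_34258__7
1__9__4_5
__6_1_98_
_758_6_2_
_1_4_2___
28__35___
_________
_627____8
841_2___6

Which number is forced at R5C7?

Cell R5C7 itself could take any of {3, 5, 6, 7, 8} by direct elimination.
Consider where 8 can go in box 6.
R4C7 is out (row 4 already has a 8). R4C9 is out (row 4 already has a 8). R5C8 is out (column 8 already has a 8). R5C9 is out (column 9 already has a 8). The remaining empty cells in box 6 are similarly blocked.
So the only cell in box 6 that can hold 8 is R5C7.
Therefore R5C7 = 8.

8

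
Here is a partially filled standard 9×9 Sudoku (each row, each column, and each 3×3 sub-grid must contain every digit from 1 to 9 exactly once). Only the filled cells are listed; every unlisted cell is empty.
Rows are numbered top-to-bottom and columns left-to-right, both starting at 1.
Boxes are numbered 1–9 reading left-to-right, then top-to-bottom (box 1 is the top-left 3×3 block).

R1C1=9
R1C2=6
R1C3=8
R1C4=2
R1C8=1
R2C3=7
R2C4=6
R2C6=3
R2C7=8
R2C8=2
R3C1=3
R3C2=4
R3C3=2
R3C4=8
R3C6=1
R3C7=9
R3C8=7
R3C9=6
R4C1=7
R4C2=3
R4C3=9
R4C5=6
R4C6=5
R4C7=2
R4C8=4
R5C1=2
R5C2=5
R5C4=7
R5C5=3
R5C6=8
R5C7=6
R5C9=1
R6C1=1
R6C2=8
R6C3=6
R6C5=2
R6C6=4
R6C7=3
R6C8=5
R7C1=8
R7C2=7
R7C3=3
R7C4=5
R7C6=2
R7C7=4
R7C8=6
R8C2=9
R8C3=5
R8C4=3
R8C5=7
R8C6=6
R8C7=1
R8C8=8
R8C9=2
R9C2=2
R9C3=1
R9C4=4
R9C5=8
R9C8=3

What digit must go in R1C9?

3

Cell R1C9 itself could take any of {3, 4, 5} by direct elimination.
Consider where 3 can go in row 1.
R1C5 is out (column 5 already has a 3).
R1C6 is out (column 6 already has a 3).
R1C7 is out (column 7 already has a 3).
So the only cell in row 1 that can hold 3 is R1C9.
Therefore R1C9 = 3.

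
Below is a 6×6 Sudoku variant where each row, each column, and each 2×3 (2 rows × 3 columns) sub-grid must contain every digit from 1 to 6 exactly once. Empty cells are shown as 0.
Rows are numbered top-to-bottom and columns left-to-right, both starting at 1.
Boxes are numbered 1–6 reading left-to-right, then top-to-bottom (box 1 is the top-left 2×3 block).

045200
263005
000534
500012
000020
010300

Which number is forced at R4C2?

Row 4 already contains {1, 2, 5}.
Column 2 already contains {1, 4, 6}.
Its 2×3 block (box 3) already contains {5}.
The only value from 1–6 not eliminated is 3, so R4C2 = 3.

3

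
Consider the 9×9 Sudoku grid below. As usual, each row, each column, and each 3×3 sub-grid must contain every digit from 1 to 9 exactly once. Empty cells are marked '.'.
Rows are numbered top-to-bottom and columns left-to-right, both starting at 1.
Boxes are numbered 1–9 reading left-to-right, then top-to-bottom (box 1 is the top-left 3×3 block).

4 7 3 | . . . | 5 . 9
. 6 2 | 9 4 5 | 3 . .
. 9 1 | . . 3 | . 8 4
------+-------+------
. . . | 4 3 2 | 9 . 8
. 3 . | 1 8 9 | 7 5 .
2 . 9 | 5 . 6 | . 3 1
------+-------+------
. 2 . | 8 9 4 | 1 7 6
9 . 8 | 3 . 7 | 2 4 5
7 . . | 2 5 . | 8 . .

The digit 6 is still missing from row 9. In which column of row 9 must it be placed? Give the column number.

Consider where 6 can go in row 9.
r9c2 is out (column 2 already has a 6).
r9c6 is out (column 6 already has a 6).
r9c8 is out (box 9 already has a 6).
r9c9 is out (column 9 already has a 6).
So the only cell in row 9 that can hold 6 is r9c3.
That is column 3.

3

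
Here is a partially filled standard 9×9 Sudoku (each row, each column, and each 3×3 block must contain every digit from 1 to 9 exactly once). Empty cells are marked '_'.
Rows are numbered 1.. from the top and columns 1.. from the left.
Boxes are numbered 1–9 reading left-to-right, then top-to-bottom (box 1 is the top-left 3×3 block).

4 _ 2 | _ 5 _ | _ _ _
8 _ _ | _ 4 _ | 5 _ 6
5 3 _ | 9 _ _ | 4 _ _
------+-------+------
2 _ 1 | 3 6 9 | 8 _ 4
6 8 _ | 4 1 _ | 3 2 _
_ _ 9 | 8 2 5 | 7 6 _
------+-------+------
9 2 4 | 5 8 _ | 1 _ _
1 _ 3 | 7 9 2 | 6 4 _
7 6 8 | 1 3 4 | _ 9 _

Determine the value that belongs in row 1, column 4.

Row 1 already contains {2, 4, 5}.
Column 4 already contains {1, 3, 4, 5, 7, 8, 9}.
Its 3×3 block (box 2) already contains {4, 5, 9}.
The only value from 1–9 not eliminated is 6, so row 1, column 4 = 6.

6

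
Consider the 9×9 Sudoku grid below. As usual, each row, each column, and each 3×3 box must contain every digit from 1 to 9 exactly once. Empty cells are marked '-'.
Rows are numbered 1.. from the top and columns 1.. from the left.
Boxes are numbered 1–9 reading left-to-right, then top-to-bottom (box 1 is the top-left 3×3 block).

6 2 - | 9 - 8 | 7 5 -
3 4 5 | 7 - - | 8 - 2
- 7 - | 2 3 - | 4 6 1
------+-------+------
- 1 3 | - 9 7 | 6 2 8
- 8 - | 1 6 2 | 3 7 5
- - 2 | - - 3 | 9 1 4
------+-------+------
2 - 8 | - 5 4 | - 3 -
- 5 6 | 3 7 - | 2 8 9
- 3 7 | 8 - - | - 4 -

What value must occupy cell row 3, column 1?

Cell row 3, column 1 itself could take any of {8, 9} by direct elimination.
Consider where 8 can go in row 3.
row 3, column 3 is out (column 3 already has a 8).
row 3, column 6 is out (column 6 already has a 8).
So the only cell in row 3 that can hold 8 is row 3, column 1.
Therefore row 3, column 1 = 8.

8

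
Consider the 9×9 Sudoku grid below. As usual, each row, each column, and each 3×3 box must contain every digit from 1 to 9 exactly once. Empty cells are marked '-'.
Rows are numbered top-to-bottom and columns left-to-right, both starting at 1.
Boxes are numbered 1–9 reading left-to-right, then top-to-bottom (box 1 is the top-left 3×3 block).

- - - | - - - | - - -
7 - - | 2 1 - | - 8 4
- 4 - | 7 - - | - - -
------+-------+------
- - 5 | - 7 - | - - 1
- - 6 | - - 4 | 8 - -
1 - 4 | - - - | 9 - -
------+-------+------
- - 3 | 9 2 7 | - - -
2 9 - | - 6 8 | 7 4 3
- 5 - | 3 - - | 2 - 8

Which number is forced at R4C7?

Cell R4C7 itself could take any of {3, 4, 6} by direct elimination.
Consider where 4 can go in row 4.
R4C1 is out (box 4 already has a 4).
R4C2 is out (column 2 already has a 4).
R4C4 is out (box 5 already has a 4).
R4C6 is out (column 6 already has a 4).
R4C8 is out (column 8 already has a 4).
So the only cell in row 4 that can hold 4 is R4C7.
Therefore R4C7 = 4.

4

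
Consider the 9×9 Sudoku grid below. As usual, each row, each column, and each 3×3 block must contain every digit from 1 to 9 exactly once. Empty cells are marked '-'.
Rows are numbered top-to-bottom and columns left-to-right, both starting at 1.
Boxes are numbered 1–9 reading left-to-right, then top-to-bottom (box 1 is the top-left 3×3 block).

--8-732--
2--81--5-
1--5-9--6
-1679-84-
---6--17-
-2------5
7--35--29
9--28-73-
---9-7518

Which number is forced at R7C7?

Cell R7C7 itself could take any of {4, 6} by direct elimination.
Consider where 6 can go in box 9.
R8C9 is out (column 9 already has a 6).
So the only cell in box 9 that can hold 6 is R7C7.
Therefore R7C7 = 6.

6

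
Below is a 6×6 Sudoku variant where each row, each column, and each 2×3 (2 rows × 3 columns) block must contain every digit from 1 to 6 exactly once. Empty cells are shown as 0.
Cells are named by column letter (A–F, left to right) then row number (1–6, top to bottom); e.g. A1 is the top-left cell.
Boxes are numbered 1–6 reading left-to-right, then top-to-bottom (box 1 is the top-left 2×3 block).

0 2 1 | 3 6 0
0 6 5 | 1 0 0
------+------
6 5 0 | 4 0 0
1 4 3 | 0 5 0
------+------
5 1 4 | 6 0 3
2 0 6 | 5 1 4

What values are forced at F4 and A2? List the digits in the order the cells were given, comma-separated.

For F4:
  Consider where 6 can go in column F.
  F1 is out (row 1 already has a 6).
  F2 is out (row 2 already has a 6).
  F3 is out (row 3 already has a 6).
  So the only cell in column F that can hold 6 is F4.
  So F4 = 6.
For A2:
  Consider where 3 can go in row 2.
  E2 is out (box 2 already has a 3).
  F2 is out (column F already has a 3).
  So the only cell in row 2 that can hold 3 is A2.
  So A2 = 3.

6,3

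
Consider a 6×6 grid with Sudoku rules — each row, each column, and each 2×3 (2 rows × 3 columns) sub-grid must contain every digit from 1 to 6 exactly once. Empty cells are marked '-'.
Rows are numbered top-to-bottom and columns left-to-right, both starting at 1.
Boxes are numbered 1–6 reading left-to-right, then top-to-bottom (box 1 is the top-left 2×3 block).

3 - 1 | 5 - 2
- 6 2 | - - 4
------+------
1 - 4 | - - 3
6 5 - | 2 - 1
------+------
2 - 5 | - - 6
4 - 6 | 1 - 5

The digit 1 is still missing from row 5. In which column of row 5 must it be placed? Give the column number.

Consider where 1 can go in row 5.
R5C4 is out (column 4 already has a 1).
R5C5 is out (box 6 already has a 1).
So the only cell in row 5 that can hold 1 is R5C2.
That is column 2.

2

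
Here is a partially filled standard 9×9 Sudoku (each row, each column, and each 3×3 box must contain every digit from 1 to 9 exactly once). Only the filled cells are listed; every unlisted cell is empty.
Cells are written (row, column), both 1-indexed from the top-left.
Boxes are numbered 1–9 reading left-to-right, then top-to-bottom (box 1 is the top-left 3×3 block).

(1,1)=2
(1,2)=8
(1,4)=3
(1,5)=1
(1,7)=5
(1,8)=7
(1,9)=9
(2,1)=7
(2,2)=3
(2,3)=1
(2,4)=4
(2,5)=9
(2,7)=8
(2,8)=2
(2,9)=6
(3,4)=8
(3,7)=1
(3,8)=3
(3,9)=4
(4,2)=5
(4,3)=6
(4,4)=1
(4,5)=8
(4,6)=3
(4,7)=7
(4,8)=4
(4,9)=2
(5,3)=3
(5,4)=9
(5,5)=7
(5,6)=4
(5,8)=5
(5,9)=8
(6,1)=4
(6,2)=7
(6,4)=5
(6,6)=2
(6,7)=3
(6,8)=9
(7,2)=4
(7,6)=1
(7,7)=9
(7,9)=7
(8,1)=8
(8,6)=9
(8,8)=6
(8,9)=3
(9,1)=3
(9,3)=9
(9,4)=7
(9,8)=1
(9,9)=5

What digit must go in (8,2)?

Cell (8,2) itself could take any of {1, 2} by direct elimination.
Consider where 1 can go in row 8.
(8,3) is out (column 3 already has a 1).
(8,4) is out (column 4 already has a 1).
(8,5) is out (column 5 already has a 1).
(8,7) is out (column 7 already has a 1).
So the only cell in row 8 that can hold 1 is (8,2).
Therefore (8,2) = 1.

1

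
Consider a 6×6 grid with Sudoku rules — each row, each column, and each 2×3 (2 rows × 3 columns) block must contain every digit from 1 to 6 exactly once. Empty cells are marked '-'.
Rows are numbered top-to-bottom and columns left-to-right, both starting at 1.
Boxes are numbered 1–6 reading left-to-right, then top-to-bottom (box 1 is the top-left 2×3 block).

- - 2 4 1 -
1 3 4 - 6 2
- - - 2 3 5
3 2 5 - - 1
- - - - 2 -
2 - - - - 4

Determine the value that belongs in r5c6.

Cell r5c6 itself could take any of {3, 6} by direct elimination.
Consider where 6 can go in column 6.
r1c6 is out (box 2 already has a 6).
So the only cell in column 6 that can hold 6 is r5c6.
Therefore r5c6 = 6.

6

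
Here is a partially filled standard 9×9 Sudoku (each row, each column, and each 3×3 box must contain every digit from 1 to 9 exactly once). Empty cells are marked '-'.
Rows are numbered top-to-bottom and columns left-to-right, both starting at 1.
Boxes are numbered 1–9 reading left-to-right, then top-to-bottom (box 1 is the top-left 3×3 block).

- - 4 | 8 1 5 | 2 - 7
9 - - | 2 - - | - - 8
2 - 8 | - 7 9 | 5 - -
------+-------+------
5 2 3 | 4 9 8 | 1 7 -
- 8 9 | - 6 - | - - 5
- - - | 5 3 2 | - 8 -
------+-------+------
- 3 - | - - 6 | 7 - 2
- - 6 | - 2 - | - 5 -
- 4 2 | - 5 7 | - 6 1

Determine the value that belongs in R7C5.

8

Cell R7C5 itself could take any of {4, 8} by direct elimination.
Consider where 8 can go in column 5.
R2C5 is out (row 2 already has a 8).
So the only cell in column 5 that can hold 8 is R7C5.
Therefore R7C5 = 8.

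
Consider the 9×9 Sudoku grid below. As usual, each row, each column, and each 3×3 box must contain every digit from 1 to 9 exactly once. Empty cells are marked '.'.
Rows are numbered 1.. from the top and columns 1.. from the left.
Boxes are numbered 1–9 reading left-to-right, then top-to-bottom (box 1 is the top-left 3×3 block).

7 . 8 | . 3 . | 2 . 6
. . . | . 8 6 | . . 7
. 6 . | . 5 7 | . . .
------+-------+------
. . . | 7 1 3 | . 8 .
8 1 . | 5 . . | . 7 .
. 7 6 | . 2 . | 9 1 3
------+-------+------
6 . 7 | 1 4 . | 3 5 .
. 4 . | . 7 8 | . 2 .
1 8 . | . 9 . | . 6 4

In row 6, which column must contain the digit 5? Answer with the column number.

Consider where 5 can go in row 6.
row 6, column 4 is out (column 4 already has a 5).
row 6, column 6 is out (box 5 already has a 5).
So the only cell in row 6 that can hold 5 is row 6, column 1.
That is column 1.

1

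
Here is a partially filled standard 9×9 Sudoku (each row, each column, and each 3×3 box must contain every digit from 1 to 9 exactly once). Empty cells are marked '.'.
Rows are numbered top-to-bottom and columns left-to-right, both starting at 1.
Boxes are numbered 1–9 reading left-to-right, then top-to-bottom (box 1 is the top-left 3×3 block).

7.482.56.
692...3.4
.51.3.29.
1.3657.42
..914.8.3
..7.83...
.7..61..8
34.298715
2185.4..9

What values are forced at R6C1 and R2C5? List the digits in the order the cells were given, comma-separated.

4,1

For R6C1:
  Consider where 4 can go in column 1.
  R3C1 is out (box 1 already has a 4).
  R5C1 is out (row 5 already has a 4).
  R7C1 is out (box 7 already has a 4).
  So the only cell in column 1 that can hold 4 is R6C1.
  So R6C1 = 4.
For R2C5:
  Consider where 1 can go in row 2.
  R2C4 is out (column 4 already has a 1).
  R2C6 is out (column 6 already has a 1).
  R2C8 is out (column 8 already has a 1).
  So the only cell in row 2 that can hold 1 is R2C5.
  So R2C5 = 1.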